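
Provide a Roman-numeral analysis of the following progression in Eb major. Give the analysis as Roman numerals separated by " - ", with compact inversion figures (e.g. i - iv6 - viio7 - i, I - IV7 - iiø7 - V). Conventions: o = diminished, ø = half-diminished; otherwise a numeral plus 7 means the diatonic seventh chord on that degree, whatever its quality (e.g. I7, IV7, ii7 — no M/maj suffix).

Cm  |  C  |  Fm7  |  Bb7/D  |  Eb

vi - V/ii - ii7 - V65 - I

Cm: minor triad on C = scale degree 6 → vi.
C: a major triad on C, the applied dominant of ii → V/ii.
Fm7: minor seventh chord on F = scale degree 2 → ii7.
Bb7/D: root Bb is the dominant; dominant seventh chord there is V65.
Eb: major triad on Eb = scale degree 1 → I.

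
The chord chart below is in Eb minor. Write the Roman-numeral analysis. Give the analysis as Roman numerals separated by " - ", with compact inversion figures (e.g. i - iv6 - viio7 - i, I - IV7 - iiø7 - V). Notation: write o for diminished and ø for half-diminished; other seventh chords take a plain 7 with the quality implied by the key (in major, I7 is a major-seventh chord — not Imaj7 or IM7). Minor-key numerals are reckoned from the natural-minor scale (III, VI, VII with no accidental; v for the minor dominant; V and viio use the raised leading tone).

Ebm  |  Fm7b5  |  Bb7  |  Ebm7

Ebm: minor triad on Eb = scale degree 1 → i.
Fm7b5: root F is the supertonic; half-diminished seventh chord there is iiø7.
Bb7 has root Bb, degree 5 in Eb minor, so V7.
Ebm7: minor seventh chord on Eb = scale degree 1 → i7.

i - iiø7 - V7 - i7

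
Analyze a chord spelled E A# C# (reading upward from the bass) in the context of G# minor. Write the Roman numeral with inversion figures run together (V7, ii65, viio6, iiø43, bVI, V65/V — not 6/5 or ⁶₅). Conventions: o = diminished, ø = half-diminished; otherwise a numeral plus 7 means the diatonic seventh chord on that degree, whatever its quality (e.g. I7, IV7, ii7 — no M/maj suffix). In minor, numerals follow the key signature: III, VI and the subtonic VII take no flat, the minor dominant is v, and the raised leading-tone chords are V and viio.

Stacked in thirds the chord is A#-C#-E: a diminished triad on A#.
In G# minor, A# is the supertonic; the diatonic diminished triad there is iio.
With E in the bass the chord is in second inversion, so the figured bass is 64.

iio64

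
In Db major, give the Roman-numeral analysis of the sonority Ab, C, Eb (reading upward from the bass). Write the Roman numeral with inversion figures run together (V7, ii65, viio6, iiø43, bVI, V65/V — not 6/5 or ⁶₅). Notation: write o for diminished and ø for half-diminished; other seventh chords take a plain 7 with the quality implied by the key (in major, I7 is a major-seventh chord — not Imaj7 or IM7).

Stacked in thirds the chord is Ab-C-Eb: a major triad on Ab.
Ab is scale degree 5 in Db major, and a major triad on that degree is written V.

V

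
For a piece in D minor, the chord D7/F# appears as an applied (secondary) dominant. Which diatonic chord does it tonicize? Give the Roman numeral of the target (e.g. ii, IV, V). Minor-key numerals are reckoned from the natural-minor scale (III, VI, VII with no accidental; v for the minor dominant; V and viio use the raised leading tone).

iv

The chord is a dominant seventh chord on D.
A dominant resolves down a perfect fifth: D → G. In D minor, G is scale degree 4, i.e. iv.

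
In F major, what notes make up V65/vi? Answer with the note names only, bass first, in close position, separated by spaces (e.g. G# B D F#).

V65/vi is a secondary dominant — the dominant seventh of vi. vi in F major is D, so the applied chord's root is A, a perfect fifth above.
Building a dominant seventh chord on A gives A-C#-E-G.
With the 65 figure the chord is in first inversion; from the bass C# upward in close position it reads C#-E-G-A.

C# E G A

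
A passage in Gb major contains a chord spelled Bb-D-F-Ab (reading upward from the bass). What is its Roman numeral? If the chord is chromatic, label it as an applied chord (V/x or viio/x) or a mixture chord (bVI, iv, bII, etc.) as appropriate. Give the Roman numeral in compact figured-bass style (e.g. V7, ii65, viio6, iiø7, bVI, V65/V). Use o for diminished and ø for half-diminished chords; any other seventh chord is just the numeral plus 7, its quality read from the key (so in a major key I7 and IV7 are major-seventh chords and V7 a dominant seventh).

V7/vi

The pitches Bb-D-F-Ab form a dominant seventh chord rooted on Bb.
Bb is not a diatonic chord root with this quality in Gb major, but it lies a perfect fifth above Eb (vi), so the chord functions as an applied dominant of vi.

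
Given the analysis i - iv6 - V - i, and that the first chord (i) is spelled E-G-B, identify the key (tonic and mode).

E minor

The anchor chord is a minor triad on E, labeled i.
If E is scale degree 1 and the mode makes that degree carry a minor triad, the tonic is E and the mode is minor.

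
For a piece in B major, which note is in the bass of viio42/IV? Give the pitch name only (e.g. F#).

C

The applied chord viio42/IV is rooted on D#: D#-F#-A-C.
The figure 42 means third inversion — the seventh is in the bass.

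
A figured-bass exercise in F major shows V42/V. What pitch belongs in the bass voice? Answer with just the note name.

F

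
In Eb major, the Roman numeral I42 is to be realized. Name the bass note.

D

I in Eb major has root Eb; the chord is Eb-G-Bb-D.
The figure 42 means third inversion — the seventh is in the bass.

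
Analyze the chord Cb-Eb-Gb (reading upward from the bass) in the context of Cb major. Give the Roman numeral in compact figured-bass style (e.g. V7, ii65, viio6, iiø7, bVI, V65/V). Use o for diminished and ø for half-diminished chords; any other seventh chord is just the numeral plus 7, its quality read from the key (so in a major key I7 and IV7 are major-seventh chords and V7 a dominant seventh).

I

The pitches Cb-Eb-Gb form a major triad rooted on Cb.
Cb is scale degree 1 in Cb major, and a major triad on that degree is written I.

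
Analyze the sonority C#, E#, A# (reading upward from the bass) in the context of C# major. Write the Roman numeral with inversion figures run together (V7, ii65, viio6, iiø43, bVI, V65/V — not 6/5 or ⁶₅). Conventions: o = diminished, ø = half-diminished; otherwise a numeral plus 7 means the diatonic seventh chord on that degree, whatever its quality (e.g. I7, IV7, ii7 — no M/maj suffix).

vi6

Stacked in thirds the chord is A#-C#-E#: a minor triad on A#.
A# is scale degree 6 in C# major, and a minor triad on that degree is written vi.
With C# in the bass the chord is in first inversion, so the figured bass is 6.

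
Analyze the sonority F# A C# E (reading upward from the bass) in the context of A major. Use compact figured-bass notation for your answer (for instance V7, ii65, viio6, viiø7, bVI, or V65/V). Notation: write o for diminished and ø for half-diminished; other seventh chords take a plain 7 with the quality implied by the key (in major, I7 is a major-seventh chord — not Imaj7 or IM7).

The pitches F#-A-C#-E form a minor seventh chord rooted on F#.
F# is scale degree 6 in A major, and a minor seventh chord on that degree is written vi7.

vi7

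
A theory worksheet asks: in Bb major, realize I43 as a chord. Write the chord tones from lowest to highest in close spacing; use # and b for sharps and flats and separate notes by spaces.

F A Bb D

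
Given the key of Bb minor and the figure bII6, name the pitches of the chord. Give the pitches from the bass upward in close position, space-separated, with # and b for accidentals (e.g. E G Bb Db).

Eb Gb Cb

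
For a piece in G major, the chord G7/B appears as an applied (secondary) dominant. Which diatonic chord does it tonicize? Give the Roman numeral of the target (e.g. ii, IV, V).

The chord is a dominant seventh chord on G.
A dominant resolves down a perfect fifth: G → C. In G major, C is scale degree 4, i.e. IV.

IV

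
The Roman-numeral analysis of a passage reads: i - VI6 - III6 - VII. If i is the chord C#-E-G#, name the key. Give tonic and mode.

The anchor chord is a minor triad on C#, labeled i.
If C# is scale degree 1 and the mode makes that degree carry a minor triad, the tonic is C# and the mode is minor.

C# minor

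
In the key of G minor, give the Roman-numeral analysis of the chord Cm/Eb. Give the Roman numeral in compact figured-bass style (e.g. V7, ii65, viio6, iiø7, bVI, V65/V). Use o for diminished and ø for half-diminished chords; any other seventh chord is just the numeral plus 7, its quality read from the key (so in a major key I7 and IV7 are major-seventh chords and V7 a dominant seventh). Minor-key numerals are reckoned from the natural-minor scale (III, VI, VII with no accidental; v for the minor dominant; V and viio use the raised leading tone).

The pitches C-Eb-G form a minor triad rooted on C.
In G minor, C is the subdominant; the diatonic minor triad there is iv.
With Eb in the bass the chord is in first inversion, so the figured bass is 6.

iv6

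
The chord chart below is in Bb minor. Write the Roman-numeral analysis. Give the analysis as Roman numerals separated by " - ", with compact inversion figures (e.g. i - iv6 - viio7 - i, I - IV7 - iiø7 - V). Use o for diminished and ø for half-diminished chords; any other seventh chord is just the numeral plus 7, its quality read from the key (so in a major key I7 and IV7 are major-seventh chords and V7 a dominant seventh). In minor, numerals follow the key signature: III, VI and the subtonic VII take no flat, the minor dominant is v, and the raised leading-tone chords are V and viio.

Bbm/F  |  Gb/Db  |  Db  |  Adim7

Bbm/F has root Bb, degree 1 in Bb minor, so i64.
Gb/Db: root Gb is the submediant; major triad there is VI64.
Db: root Db is the mediant; major triad there is III.
Adim7: root A is the leading tone; fully diminished seventh chord there is viio7.

i64 - VI64 - III - viio7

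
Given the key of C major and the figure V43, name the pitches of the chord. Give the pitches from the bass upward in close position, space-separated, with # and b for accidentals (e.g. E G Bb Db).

D F G B

In C major, the dominant is G, and the diatonic chord built there is a dominant seventh chord.
Stacking thirds from G gives G-B-D-F.
The figured bass 43 indicates second inversion, placing the fifth (D) in the bass: D-F-G-B.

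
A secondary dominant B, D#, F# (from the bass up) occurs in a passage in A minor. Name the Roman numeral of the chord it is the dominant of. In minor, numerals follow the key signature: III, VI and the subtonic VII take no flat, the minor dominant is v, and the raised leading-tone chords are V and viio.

V

The chord is a major triad on B.
A dominant resolves down a perfect fifth: B → E. In A minor, E is scale degree 5, i.e. V.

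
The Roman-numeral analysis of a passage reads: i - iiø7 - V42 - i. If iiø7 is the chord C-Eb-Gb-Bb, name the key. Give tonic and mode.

Bb minor

The chord Cm7b5 is a half-diminished seventh chord rooted on C; its label is iiø7.
Counting down one scale step from C places the tonic on Bb; a half-diminished seventh chord on degree 2 is diatonic only in minor.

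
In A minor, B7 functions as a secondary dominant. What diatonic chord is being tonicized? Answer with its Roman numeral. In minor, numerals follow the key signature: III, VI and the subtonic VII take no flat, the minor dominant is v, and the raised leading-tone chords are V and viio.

The chord is a dominant seventh chord on B.
A dominant resolves down a perfect fifth: B → E. In A minor, E is scale degree 5, i.e. V.

V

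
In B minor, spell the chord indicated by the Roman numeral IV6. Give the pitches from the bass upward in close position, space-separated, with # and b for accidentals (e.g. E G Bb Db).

Scale degree 4 in B minor is E; here the chord built on it is altered to a major triad. IV6 is the major subdominant, borrowed from the parallel major.
So the chord is E-G#-B.
With the 6 figure the chord is in first inversion; from the bass G# upward in close position it reads G#-B-E.

G# B E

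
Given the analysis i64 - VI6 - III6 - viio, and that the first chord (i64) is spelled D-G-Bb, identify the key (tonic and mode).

G minor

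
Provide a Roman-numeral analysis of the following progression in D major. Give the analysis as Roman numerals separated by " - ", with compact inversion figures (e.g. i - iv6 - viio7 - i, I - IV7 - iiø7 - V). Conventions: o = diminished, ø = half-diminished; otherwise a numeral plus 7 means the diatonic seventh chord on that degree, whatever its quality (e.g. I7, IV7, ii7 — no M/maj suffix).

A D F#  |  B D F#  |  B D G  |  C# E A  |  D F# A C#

I64 - vi - IV6 - V6 - I7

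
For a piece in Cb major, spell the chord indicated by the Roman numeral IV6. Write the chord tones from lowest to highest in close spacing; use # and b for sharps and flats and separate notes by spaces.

The numeral's case and figure indicate a major triad. In Cb major its root, the subdominant, is Fb.
Stacking thirds from Fb gives Fb-Ab-Cb.
With the 6 figure the chord is in first inversion; from the bass Ab upward in close position it reads Ab-Cb-Fb.

Ab Cb Fb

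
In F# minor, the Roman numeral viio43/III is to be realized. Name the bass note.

D

The applied chord viio43/III is rooted on G#: G#-B-D-F.
The figure 43 means second inversion — the fifth is in the bass.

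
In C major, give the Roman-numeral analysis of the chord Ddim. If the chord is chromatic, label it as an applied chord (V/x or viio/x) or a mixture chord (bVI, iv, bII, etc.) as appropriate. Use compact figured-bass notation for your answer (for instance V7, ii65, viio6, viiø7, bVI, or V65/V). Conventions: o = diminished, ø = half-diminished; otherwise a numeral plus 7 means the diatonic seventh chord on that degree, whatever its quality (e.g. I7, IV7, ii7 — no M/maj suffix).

The pitches D-F-Ab form a diminished triad rooted on D.
D is the second degree of C major. This is the diminished supertonic triad, borrowed from the parallel minor.

iio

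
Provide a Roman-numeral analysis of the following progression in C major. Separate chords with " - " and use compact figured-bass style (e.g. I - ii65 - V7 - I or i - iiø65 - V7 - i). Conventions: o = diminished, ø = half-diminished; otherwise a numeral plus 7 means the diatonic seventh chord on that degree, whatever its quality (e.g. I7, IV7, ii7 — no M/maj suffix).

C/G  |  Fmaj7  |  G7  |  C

C/G has root C, degree 1 in C major, so I64.
Fmaj7: major seventh chord on F = scale degree 4 → IV7.
G7 has root G, degree 5 in C major, so V7.
C has root C, degree 1 in C major, so I.

I64 - IV7 - V7 - I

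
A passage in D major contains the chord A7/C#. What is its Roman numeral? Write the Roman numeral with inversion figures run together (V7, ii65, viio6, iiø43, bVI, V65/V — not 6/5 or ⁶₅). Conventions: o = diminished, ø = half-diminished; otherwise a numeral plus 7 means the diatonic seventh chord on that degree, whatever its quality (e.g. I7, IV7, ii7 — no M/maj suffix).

V65

Stacked in thirds the chord is A-C#-E-G: a dominant seventh chord on A.
A is scale degree 5 in D major, and a dominant seventh chord on that degree is written V7.
With C# in the bass the chord is in first inversion, so the figured bass is 65.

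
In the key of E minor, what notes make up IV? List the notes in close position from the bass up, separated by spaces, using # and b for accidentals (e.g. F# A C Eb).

Scale degree 4 in E minor is A; here the chord built on it is altered to a major triad. IV is the major subdominant, borrowed from the parallel major.
So the chord is A-C#-E, a major triad.

A C# E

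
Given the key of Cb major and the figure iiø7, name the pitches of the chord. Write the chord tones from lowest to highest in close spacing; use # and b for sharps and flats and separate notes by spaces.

Db Fb Abb Cb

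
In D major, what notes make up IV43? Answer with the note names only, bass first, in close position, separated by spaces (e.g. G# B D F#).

D F# G B

In D major, scale degree 4 is G, and the diatonic chord built there is a major seventh chord.
Stacking thirds from G gives G-B-D-F#.
With the 43 figure the chord is in second inversion; from the bass D upward in close position it reads D-F#-G-B.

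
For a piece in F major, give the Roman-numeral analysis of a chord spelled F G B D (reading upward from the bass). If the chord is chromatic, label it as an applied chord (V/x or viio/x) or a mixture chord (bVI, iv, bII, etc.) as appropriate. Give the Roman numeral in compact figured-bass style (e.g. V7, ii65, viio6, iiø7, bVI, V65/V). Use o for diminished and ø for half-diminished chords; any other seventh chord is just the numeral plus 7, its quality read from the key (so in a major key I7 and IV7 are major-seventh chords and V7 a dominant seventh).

V42/V

Stacked in thirds the chord is G-B-D-F: a dominant seventh chord on G.
G is not a diatonic chord root with this quality in F major, but it lies a perfect fifth above C (V), so the chord functions as an applied dominant of V.
With F in the bass the chord is in third inversion, so the figured bass is 42.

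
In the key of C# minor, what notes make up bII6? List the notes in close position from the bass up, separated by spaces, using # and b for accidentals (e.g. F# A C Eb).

Scale degree 2 in C# minor is D#; lowering it a half step gives D. bII6 is the Neapolitan sixth — a major triad on the lowered second degree, here in its customary first inversion.
So the chord is D-F#-A.
The figured bass 6 indicates first inversion, placing the third (F#) in the bass: F#-A-D.

F# A D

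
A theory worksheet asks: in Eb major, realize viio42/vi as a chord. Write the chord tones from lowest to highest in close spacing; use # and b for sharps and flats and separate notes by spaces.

Ab B D F

viio42/vi is a secondary leading-tone chord. The target vi is C in Eb major; the applied chord is rooted a semitone below, on B.
Building a fully diminished seventh chord on B gives B-D-F-Ab.
With the 42 figure the chord is in third inversion; from the bass Ab upward in close position it reads Ab-B-D-F.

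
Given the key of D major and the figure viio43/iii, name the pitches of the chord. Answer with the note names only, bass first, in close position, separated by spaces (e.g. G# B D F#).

The slash marks an applied leading-tone chord: viio of iii. In D major, iii is F#, so the leading tone to it is E#, a half step below.
Building a fully diminished seventh chord on E# gives E#-G#-B-D.
The figured bass 43 indicates second inversion, placing the fifth (B) in the bass: B-D-E#-G#.

B D E# G#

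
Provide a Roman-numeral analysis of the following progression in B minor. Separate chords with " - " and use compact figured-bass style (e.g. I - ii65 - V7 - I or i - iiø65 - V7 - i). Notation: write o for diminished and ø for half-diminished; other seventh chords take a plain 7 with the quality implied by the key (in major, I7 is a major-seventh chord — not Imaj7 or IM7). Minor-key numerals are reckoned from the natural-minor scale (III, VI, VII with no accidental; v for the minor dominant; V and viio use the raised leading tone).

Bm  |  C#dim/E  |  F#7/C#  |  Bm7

i - iio6 - V43 - i7

Bm: minor triad on B = scale degree 1 → i.
C#dim/E: diminished triad on C# = scale degree 2 → iio6.
F#7/C# has root F#, degree 5 in B minor, so V43.
Bm7 has root B, degree 1 in B minor, so i7.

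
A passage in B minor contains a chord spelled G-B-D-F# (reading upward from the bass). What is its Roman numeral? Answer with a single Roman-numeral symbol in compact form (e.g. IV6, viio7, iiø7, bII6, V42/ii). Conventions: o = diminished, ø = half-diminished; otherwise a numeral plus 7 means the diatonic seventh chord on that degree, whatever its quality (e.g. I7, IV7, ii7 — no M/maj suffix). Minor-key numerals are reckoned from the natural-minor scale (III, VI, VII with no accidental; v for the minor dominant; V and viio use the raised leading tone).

VI7

The pitches G-B-D-F# form a major seventh chord rooted on G.
In B minor, G is the submediant; the diatonic major seventh chord there is VI7.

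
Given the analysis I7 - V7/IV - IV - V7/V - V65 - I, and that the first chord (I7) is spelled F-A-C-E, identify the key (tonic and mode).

F major

I7 is given as F-A-C-E — a major seventh chord with root F.
If F is scale degree 1 and the mode makes that degree carry a major seventh chord, the tonic is F and the mode is major.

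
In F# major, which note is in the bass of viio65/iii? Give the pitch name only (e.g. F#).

B#

The applied chord viio65/iii is rooted on G##: G##-B#-D#-F#.
The figure 65 means first inversion — the third is in the bass.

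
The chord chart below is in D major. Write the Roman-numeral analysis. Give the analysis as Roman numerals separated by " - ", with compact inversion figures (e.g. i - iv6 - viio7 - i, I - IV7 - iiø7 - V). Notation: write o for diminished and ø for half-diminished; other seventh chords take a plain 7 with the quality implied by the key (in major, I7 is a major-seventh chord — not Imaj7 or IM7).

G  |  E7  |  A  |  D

IV - V7/V - V - I

G has root G, degree 4 in D major, so IV.
E7: chromatic; E is V of V, so V7/V.
A: major triad on A = scale degree 5 → V.
D has root D, degree 1 in D major, so I.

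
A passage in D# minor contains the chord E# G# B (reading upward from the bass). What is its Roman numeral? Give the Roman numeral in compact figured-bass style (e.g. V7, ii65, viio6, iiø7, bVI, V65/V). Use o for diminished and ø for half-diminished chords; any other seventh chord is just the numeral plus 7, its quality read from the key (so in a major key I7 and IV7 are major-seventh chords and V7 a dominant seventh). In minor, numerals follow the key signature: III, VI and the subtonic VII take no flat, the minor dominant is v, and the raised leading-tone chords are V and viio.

iio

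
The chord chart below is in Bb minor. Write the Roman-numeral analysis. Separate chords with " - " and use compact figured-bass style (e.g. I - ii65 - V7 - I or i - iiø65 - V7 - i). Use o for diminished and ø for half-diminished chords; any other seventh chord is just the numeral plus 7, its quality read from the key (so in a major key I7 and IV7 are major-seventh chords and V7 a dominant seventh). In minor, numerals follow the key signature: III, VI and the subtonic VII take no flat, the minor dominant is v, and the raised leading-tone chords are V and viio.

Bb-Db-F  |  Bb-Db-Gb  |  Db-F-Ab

i - VI6 - III

Bb-Db-F has root Bb, degree 1 in Bb minor, so i.
Bb-Db-Gb: root Gb is the submediant; major triad there is VI6.
Db-F-Ab: major triad on Db = scale degree 3 → III.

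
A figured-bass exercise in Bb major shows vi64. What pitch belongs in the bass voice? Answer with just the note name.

vi in Bb major has root G; the chord is G-Bb-D.
The figure 64 means second inversion — the fifth is in the bass.

D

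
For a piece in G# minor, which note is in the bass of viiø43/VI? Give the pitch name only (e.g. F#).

The applied chord viiø43/VI is rooted on D#: D#-F#-A-C#.
The figure 43 means second inversion — the fifth is in the bass.

A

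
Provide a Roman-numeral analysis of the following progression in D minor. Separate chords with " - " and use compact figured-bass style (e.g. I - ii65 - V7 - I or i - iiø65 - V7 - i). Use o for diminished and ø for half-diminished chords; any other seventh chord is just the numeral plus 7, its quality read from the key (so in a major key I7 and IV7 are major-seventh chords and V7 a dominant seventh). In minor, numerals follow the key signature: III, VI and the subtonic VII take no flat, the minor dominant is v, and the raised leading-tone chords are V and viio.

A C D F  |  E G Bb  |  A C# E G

i43 - iio - V7

A-C-D-F has root D, degree 1 in D minor, so i43.
E-G-Bb: diminished triad on E = scale degree 2 → iio.
A-C#-E-G has root A, degree 5 in D minor, so V7.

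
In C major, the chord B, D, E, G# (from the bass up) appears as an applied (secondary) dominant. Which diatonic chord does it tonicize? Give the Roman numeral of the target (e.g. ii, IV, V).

The chord is a dominant seventh chord on E.
A dominant resolves down a perfect fifth: E → A. In C major, A is scale degree 6, i.e. vi.

vi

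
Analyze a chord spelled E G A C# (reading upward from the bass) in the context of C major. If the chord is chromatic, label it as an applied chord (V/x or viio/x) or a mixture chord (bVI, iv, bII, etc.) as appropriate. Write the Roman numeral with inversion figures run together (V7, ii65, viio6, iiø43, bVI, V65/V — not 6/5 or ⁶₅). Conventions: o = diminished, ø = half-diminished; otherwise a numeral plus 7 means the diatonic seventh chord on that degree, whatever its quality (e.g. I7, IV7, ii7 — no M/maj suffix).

V43/ii

The pitches A-C#-E-G form a dominant seventh chord rooted on A.
A is not a diatonic chord root with this quality in C major, but it lies a perfect fifth above D (ii), so the chord functions as an applied dominant of ii.
With E in the bass the chord is in second inversion, so the figured bass is 43.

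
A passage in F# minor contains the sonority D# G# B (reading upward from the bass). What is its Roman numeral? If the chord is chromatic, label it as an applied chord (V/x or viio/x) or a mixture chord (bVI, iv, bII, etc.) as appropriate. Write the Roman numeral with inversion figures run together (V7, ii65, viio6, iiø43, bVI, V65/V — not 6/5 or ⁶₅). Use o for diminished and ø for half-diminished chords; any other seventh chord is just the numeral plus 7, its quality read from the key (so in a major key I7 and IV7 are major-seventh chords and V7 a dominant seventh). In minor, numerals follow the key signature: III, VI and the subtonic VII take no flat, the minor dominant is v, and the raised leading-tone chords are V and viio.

The pitches G#-B-D# form a minor triad rooted on G#.
G# is the second degree of F# minor. This is the minor supertonic, borrowed from the parallel major (the Dorian ii).
With D# in the bass the chord is in second inversion, so the figured bass is 64.

ii64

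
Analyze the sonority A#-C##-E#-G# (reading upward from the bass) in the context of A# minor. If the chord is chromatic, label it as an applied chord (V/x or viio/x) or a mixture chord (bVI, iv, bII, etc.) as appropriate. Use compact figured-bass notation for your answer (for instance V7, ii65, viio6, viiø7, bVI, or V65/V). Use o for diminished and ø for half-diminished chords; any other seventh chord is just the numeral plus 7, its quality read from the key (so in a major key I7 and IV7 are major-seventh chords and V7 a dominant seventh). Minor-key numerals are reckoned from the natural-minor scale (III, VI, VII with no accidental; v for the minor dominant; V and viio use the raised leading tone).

V7/iv

The pitches A#-C##-E#-G# form a dominant seventh chord rooted on A#.
A# is not a diatonic chord root with this quality in A# minor, but it lies a perfect fifth above D# (iv), so the chord functions as an applied dominant of iv.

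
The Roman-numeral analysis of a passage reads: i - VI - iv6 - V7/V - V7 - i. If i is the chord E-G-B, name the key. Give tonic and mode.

i is given as E-G-B — a minor triad with root E.
If E is scale degree 1 and the mode makes that degree carry a minor triad, the tonic is E and the mode is minor.

E minor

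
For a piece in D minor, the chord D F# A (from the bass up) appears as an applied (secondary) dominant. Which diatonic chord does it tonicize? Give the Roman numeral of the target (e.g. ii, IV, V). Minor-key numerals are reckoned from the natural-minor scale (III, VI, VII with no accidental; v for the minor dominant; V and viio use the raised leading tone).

The chord is a major triad on D.
A dominant resolves down a perfect fifth: D → G. In D minor, G is scale degree 4, i.e. iv.

iv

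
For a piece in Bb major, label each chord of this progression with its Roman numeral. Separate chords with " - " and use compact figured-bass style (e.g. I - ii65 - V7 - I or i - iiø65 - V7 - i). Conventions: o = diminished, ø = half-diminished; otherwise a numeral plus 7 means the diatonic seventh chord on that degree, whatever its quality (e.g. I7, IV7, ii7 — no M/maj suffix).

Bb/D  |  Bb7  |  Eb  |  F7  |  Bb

Bb/D: root Bb is the tonic; major triad there is I6.
Bb7 is the secondary dominant of IV (dominant seventh chord on Bb): V7/IV.
Eb: major triad on Eb = scale degree 4 → IV.
F7: root F is the dominant; dominant seventh chord there is V7.
Bb: major triad on Bb = scale degree 1 → I.

I6 - V7/IV - IV - V7 - I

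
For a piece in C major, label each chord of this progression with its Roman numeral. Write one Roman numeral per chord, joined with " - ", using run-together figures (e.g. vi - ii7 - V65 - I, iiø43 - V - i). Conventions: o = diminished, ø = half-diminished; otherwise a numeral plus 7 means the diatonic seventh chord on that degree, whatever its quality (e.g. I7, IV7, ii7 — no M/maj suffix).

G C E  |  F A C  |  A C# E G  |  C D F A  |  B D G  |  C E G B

G-C-E has root C, degree 1 in C major, so I64.
F-A-C: root F is the subdominant; major triad there is IV.
A-C#-E-G is the secondary dominant of ii (dominant seventh chord on A): V7/ii.
C-D-F-A has root D, degree 2 in C major, so ii42.
B-D-G: major triad on G = scale degree 5 → V6.
C-E-G-B: major seventh chord on C = scale degree 1 → I7.

I64 - IV - V7/ii - ii42 - V6 - I7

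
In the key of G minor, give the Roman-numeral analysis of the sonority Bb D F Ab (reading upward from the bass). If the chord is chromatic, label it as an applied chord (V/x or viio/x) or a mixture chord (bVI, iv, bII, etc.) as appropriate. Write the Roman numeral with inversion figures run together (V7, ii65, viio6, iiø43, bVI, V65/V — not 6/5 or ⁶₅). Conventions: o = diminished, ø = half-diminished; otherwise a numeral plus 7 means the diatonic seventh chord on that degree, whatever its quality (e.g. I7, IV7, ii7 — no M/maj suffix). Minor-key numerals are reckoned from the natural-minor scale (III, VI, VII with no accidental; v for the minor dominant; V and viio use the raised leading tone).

The pitches Bb-D-F-Ab form a dominant seventh chord rooted on Bb.
Bb is not a diatonic chord root with this quality in G minor, but it lies a perfect fifth above Eb (VI), so the chord functions as an applied dominant of VI.

V7/VI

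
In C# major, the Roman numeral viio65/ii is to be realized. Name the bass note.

E#

The applied chord viio65/ii is rooted on C##: C##-E#-G#-B.
The figure 65 means first inversion — the third is in the bass.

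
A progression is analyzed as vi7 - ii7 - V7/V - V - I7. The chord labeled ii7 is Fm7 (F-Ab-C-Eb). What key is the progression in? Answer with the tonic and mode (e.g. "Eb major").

The chord Fm7 is a minor seventh chord rooted on F; its label is ii7.
ii7 on F implies F is the supertonic; that puts the tonic at Eb, and the lowercase numeral fits major mode.

Eb major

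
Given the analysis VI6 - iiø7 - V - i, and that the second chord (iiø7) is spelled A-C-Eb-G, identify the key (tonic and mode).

G minor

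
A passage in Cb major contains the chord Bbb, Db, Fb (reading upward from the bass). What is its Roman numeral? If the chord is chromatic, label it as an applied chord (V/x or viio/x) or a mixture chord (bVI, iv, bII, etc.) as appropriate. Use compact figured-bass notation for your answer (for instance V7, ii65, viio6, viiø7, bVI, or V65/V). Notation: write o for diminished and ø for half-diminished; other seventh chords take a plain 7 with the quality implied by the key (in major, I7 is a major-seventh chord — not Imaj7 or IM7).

bVII

Stacked in thirds the chord is Bbb-Db-Fb: a major triad on Bbb.
Bbb is the lowered seventh degree of Cb major (diatonic 7 would be Bb). This is a major triad on the lowered seventh degree (the subtonic), borrowed from the parallel minor.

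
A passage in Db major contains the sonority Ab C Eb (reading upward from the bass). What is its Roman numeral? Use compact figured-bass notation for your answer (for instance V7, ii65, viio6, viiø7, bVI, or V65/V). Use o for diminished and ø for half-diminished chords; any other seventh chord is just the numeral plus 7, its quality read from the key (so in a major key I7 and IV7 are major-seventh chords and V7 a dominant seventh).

V

Stacked in thirds the chord is Ab-C-Eb: a major triad on Ab.
In Db major, Ab is the dominant; the diatonic major triad there is V.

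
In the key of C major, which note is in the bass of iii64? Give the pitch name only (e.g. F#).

B

iii in C major has root E; the chord is E-G-B.
The figure 64 means second inversion — the fifth is in the bass.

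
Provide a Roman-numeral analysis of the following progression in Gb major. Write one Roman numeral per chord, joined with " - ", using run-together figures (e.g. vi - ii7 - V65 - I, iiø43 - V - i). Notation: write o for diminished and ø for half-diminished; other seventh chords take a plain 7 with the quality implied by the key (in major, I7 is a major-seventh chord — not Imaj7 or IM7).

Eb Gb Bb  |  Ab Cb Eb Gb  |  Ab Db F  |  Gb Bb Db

vi - ii7 - V64 - I

Eb-Gb-Bb: minor triad on Eb = scale degree 6 → vi.
Ab-Cb-Eb-Gb: minor seventh chord on Ab = scale degree 2 → ii7.
Ab-Db-F has root Db, degree 5 in Gb major, so V64.
Gb-Bb-Db: major triad on Gb = scale degree 1 → I.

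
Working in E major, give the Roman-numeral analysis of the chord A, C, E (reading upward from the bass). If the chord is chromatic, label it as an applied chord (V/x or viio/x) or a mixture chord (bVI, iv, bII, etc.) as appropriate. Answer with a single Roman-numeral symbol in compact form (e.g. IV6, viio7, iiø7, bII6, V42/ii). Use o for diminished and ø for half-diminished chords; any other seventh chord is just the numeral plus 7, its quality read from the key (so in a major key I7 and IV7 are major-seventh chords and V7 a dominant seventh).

iv

The pitches A-C-E form a minor triad rooted on A.
A is the fourth degree of E major. This is the minor subdominant, borrowed from the parallel minor.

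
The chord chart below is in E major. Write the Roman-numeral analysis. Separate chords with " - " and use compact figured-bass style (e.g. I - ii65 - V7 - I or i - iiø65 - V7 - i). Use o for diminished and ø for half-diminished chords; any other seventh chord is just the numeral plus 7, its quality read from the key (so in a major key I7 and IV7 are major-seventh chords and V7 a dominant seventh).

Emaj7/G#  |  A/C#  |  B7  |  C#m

I65 - IV6 - V7 - vi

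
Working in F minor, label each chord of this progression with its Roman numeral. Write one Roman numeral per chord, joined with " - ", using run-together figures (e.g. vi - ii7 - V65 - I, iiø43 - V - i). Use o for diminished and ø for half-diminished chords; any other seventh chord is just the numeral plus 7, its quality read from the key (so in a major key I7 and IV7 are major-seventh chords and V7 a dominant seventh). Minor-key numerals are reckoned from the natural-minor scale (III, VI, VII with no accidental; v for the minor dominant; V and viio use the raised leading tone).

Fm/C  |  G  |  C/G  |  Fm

Fm/C: minor triad on F = scale degree 1 → i64.
G: chromatic; G is V of V, so V/V.
C/G: root C is the dominant; major triad there is V64.
Fm: root F is the tonic; minor triad there is i.

i64 - V/V - V64 - i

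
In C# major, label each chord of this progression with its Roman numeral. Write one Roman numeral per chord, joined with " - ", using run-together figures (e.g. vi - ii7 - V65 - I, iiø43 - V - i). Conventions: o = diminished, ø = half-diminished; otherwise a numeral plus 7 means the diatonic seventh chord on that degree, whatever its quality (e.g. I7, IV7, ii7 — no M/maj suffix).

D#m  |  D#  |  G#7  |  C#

D#m: minor triad on D# = scale degree 2 → ii.
D#: a major triad on D#, the applied dominant of V → V/V.
G#7: root G# is the dominant; dominant seventh chord there is V7.
C# has root C#, degree 1 in C# major, so I.

ii - V/V - V7 - I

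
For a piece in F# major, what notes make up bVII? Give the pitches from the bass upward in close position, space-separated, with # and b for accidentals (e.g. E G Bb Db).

E G# B

bVII is a major triad on the lowered seventh degree (the subtonic), borrowed from the parallel minor. In F# major that root is E.
So the chord is E-G#-B.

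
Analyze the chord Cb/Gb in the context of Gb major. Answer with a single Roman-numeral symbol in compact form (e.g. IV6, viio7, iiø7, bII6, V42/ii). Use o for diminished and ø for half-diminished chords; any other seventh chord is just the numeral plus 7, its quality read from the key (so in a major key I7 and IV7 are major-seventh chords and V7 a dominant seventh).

IV64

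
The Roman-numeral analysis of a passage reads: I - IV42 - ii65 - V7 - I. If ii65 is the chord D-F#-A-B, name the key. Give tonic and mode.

A major

The chord Bm7/D is a minor seventh chord rooted on B; its label is ii65.
ii65 on B implies B is the supertonic; that puts the tonic at A, and the lowercase numeral fits major mode.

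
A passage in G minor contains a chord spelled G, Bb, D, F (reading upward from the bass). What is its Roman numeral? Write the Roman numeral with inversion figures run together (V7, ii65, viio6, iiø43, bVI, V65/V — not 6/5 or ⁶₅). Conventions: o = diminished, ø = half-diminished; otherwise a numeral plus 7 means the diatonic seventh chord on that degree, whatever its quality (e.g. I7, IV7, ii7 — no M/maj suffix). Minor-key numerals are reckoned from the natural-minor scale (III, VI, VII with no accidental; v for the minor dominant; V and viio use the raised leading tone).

i7

Stacked in thirds the chord is G-Bb-D-F: a minor seventh chord on G.
G is scale degree 1 in G minor, and a minor seventh chord on that degree is written i7.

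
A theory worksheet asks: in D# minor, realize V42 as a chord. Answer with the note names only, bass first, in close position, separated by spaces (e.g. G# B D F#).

G# A# C## E#

In D# minor, scale degree 5 is A#. The dominant is major (leading tone raised), so V is a dominant seventh chord.
That chord is spelled A#-C##-E#-G#.
With the 42 figure the chord is in third inversion; from the bass G# upward in close position it reads G#-A#-C##-E#.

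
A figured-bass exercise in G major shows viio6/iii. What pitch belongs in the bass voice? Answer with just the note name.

C#

The applied chord viio6/iii is rooted on A#: A#-C#-E.
The figure 6 means first inversion — the third is in the bass.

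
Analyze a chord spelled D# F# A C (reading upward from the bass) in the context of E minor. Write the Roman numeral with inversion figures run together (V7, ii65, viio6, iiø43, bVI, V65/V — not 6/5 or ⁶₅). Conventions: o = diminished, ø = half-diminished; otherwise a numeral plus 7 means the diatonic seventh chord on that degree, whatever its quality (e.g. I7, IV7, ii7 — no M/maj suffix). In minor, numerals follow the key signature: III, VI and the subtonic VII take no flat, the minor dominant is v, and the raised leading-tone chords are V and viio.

viio7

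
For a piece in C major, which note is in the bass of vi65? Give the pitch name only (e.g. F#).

C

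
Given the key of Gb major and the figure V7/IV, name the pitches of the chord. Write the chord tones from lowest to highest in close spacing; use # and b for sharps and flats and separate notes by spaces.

Gb Bb Db Fb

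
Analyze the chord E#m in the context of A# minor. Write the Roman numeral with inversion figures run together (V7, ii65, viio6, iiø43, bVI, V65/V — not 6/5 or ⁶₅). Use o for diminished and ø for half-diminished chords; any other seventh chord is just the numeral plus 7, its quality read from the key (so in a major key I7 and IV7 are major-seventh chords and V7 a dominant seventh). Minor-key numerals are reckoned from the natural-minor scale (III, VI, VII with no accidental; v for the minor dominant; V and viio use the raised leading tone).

Stacked in thirds the chord is E#-G#-B#: a minor triad on E#.
In A# minor, E# is the dominant; the diatonic minor triad there is v.

v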